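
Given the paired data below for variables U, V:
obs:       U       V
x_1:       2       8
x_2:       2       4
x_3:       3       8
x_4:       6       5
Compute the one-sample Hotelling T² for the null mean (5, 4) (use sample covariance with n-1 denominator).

Step 1 — sample mean vector:
  mean(U) = (2 + 2 + 3 + 6) / 4 = 13/4 = 3.25
  mean(V) = (8 + 4 + 8 + 5) / 4 = 25/4 = 6.25
  x̄ = (3.25, 6.25),  deviation x̄ - mu_0 = (3.25, 6.25) - (5, 4) = (-1.75, 2.25).

Step 2 — sample covariance matrix, S[i,j] = (1/(n-1)) · Σ_k (x_{k,i} - mean_i) · (x_{k,j} - mean_j), divisor n-1 = 3:
  S[U,U] = ((-1.25)·(-1.25) + (-1.25)·(-1.25) + (-0.25)·(-0.25) + (2.75)·(2.75)) / 3 = 10.75/3 = 3.5833
  S[U,V] = ((-1.25)·(1.75) + (-1.25)·(-2.25) + (-0.25)·(1.75) + (2.75)·(-1.25)) / 3 = -3.25/3 = -1.0833
  S[V,V] = ((1.75)·(1.75) + (-2.25)·(-2.25) + (1.75)·(1.75) + (-1.25)·(-1.25)) / 3 = 12.75/3 = 4.25
  S = [[3.5833, -1.0833],
 [-1.0833, 4.25]].

Step 3 — invert S. det(S) = 3.5833·4.25 - (-1.0833)² = 14.0556.
  S^{-1} = (1/det) · [[d, -b], [-b, a]] = [[0.3024, 0.0771],
 [0.0771, 0.2549]].

Step 4 — quadratic form (x̄ - mu_0)^T · S^{-1} · (x̄ - mu_0):
  S^{-1} · (x̄ - mu_0) = (-0.3557, 0.4387),
  (x̄ - mu_0)^T · [...] = (-1.75)·(-0.3557) + (2.25)·(0.4387) = 1.6097.

Step 5 — scale by n: T² = 4 · 1.6097 = 6.4387.

T² ≈ 6.4387


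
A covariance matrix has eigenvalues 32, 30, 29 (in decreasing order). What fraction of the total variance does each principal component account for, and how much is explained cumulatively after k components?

Step 1 — total variance = trace(Sigma) = Σ λ_i = 32 + 30 + 29 = 91.

Step 2 — fraction explained by component i = λ_i / Σ λ:
  PC1: 32/91 = 0.3516
  PC2: 30/91 = 0.3297
  PC3: 29/91 = 0.3187

Step 3 — cumulative fraction after k components = (λ_1 + ... + λ_k) / Σ λ:
  k = 1: 32/91 = 0.3516
  k = 2: (32 + 30)/91 = 62/91 = 0.6813
  k = 3: (32 + 30 + 29)/91 = 91/91 = 1

Summary (fraction, with percent):

explained: PC1 0.3516 (35.16%), PC2 0.3297 (32.97%), PC3 0.3187 (31.87%);  cumulative: 0.3516, 0.6813, 1


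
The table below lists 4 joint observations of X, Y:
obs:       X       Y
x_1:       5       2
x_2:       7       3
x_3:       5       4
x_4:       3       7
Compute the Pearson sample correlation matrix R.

Step 1 — column means:
  mean(X) = (5 + 7 + 5 + 3) / 4 = 20/4 = 5
  mean(Y) = (2 + 3 + 4 + 7) / 4 = 16/4 = 4

Step 2 — sample variances and covariances s[i,j] = (1/(n-1)) · Σ_k (x_{k,i} - mean_i) · (x_{k,j} - mean_j), with n-1 = 3:
  s[X,X] = ((0)·(0) + (2)·(2) + (0)·(0) + (-2)·(-2)) / 3 = 8/3 = 2.6667
  s[X,Y] = ((0)·(-2) + (2)·(-1) + (0)·(0) + (-2)·(3)) / 3 = -8/3 = -2.6667
  s[Y,Y] = ((-2)·(-2) + (-1)·(-1) + (0)·(0) + (3)·(3)) / 3 = 14/3 = 4.6667
  Sample standard deviations s_i = √(s[i,i]):
  s(X) = √(2.6667) = 1.633
  s(Y) = √(4.6667) = 2.1602

Step 3 — r_{ij} = s_{ij} / (s_i · s_j):
  r[X,X] = 1 (diagonal).
  r[X,Y] = -2.6667 / (1.633 · 2.1602) = -2.6667 / 3.5277 = -0.7559
  r[Y,Y] = 1 (diagonal).

R is symmetric with unit diagonal. Assembling:

R = [[1, -0.7559],
 [-0.7559, 1]]


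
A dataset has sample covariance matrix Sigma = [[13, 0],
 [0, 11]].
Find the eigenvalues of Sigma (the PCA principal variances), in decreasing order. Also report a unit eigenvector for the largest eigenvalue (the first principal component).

Step 1 — characteristic polynomial of 2×2 Sigma:
  det(Sigma - λI) = λ² - trace · λ + det = 0.
  trace = 13 + 11 = 24, det = 13·11 - (0)² = 143.
Step 2 — discriminant:
  Δ = trace² - 4·det = 576 - 572 = 4.
Step 3 — eigenvalues:
  λ = (trace ± √Δ)/2 = (24 ± 2)/2,
  λ_1 = 13,  λ_2 = 11.

Step 4 — unit eigenvector for λ_1: Sigma is diagonal, so its eigenvectors are the coordinate axes. λ_1 = 13 is the diagonal entry on the first coordinate axis, hence
  v_1 = (1, 0) (||v_1|| = 1).

λ_1 = 13,  λ_2 = 11;  v_1 ≈ (1, 0)


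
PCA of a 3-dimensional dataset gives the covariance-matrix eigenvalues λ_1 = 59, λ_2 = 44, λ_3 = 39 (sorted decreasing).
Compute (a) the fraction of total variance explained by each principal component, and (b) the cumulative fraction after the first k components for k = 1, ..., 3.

Step 1 — total variance = trace(Sigma) = Σ λ_i = 59 + 44 + 39 = 142.

Step 2 — fraction explained by component i = λ_i / Σ λ:
  PC1: 59/142 = 0.4155
  PC2: 44/142 = 0.3099
  PC3: 39/142 = 0.2746

Step 3 — cumulative fraction after k components = (λ_1 + ... + λ_k) / Σ λ:
  k = 1: 59/142 = 0.4155
  k = 2: (59 + 44)/142 = 103/142 = 0.7254
  k = 3: (59 + 44 + 39)/142 = 142/142 = 1

Summary (fraction, with percent):

explained: PC1 0.4155 (41.55%), PC2 0.3099 (30.99%), PC3 0.2746 (27.46%);  cumulative: 0.4155, 0.7254, 1


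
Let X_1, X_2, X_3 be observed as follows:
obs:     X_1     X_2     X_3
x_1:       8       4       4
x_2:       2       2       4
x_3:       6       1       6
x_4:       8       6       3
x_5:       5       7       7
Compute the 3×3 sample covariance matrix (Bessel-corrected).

Step 1 — column means:
  mean(X_1) = (8 + 2 + 6 + 8 + 5) / 5 = 29/5 = 5.8
  mean(X_2) = (4 + 2 + 1 + 6 + 7) / 5 = 20/5 = 4
  mean(X_3) = (4 + 4 + 6 + 3 + 7) / 5 = 24/5 = 4.8

Step 2 — sample covariance S[i,j] = (1/(n-1)) · Σ_k (x_{k,i} - mean_i) · (x_{k,j} - mean_j), with n-1 = 4.
  S[X_1,X_1] = ((2.2)·(2.2) + (-3.8)·(-3.8) + (0.2)·(0.2) + (2.2)·(2.2) + (-0.8)·(-0.8)) / 4 = 24.8/4 = 6.2
  S[X_1,X_2] = ((2.2)·(0) + (-3.8)·(-2) + (0.2)·(-3) + (2.2)·(2) + (-0.8)·(3)) / 4 = 9/4 = 2.25
  S[X_1,X_3] = ((2.2)·(-0.8) + (-3.8)·(-0.8) + (0.2)·(1.2) + (2.2)·(-1.8) + (-0.8)·(2.2)) / 4 = -4.2/4 = -1.05
  S[X_2,X_2] = ((0)·(0) + (-2)·(-2) + (-3)·(-3) + (2)·(2) + (3)·(3)) / 4 = 26/4 = 6.5
  S[X_2,X_3] = ((0)·(-0.8) + (-2)·(-0.8) + (-3)·(1.2) + (2)·(-1.8) + (3)·(2.2)) / 4 = 1/4 = 0.25
  S[X_3,X_3] = ((-0.8)·(-0.8) + (-0.8)·(-0.8) + (1.2)·(1.2) + (-1.8)·(-1.8) + (2.2)·(2.2)) / 4 = 10.8/4 = 2.7

S is symmetric (S[j,i] = S[i,j]). Assembling:

S = [[6.2, 2.25, -1.05],
 [2.25, 6.5, 0.25],
 [-1.05, 0.25, 2.7]]


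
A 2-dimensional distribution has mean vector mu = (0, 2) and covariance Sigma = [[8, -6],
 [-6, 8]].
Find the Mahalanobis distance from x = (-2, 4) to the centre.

Step 1 — centre the observation: (x - mu) = (-2, 2).

Step 2 — invert Sigma. det(Sigma) = 8·8 - (-6)² = 28.
  Sigma^{-1} = (1/det) · [[d, -b], [-b, a]] = [[0.2857, 0.2143],
 [0.2143, 0.2857]].

Step 3 — form the quadratic (x - mu)^T · Sigma^{-1} · (x - mu):
  Sigma^{-1} · (x - mu) = (-0.1429, 0.1429).
  (x - mu)^T · [Sigma^{-1} · (x - mu)] = (-2)·(-0.1429) + (2)·(0.1429) = 0.5714.

Step 4 — take square root: d = √(0.5714) ≈ 0.7559.

d(x, mu) = √(0.5714) ≈ 0.7559


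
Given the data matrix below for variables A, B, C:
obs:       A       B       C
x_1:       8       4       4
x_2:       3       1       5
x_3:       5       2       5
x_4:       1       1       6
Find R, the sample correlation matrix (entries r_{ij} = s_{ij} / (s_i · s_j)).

Step 1 — column means:
  mean(A) = (8 + 3 + 5 + 1) / 4 = 17/4 = 4.25
  mean(B) = (4 + 1 + 2 + 1) / 4 = 8/4 = 2
  mean(C) = (4 + 5 + 5 + 6) / 4 = 20/4 = 5

Step 2 — sample variances and covariances s[i,j] = (1/(n-1)) · Σ_k (x_{k,i} - mean_i) · (x_{k,j} - mean_j), with n-1 = 3:
  s[A,A] = ((3.75)·(3.75) + (-1.25)·(-1.25) + (0.75)·(0.75) + (-3.25)·(-3.25)) / 3 = 26.75/3 = 8.9167
  s[A,B] = ((3.75)·(2) + (-1.25)·(-1) + (0.75)·(0) + (-3.25)·(-1)) / 3 = 12/3 = 4
  s[A,C] = ((3.75)·(-1) + (-1.25)·(0) + (0.75)·(0) + (-3.25)·(1)) / 3 = -7/3 = -2.3333
  s[B,B] = ((2)·(2) + (-1)·(-1) + (0)·(0) + (-1)·(-1)) / 3 = 6/3 = 2
  s[B,C] = ((2)·(-1) + (-1)·(0) + (0)·(0) + (-1)·(1)) / 3 = -3/3 = -1
  s[C,C] = ((-1)·(-1) + (0)·(0) + (0)·(0) + (1)·(1)) / 3 = 2/3 = 0.6667
  Sample standard deviations s_i = √(s[i,i]):
  s(A) = √(8.9167) = 2.9861
  s(B) = √(2) = 1.4142
  s(C) = √(0.6667) = 0.8165

Step 3 — r_{ij} = s_{ij} / (s_i · s_j):
  r[A,A] = 1 (diagonal).
  r[A,B] = 4 / (2.9861 · 1.4142) = 4 / 4.223 = 0.9472
  r[A,C] = -2.3333 / (2.9861 · 0.8165) = -2.3333 / 2.4381 = -0.957
  r[B,B] = 1 (diagonal).
  r[B,C] = -1 / (1.4142 · 0.8165) = -1 / 1.1547 = -0.866
  r[C,C] = 1 (diagonal).

R is symmetric with unit diagonal. Assembling:

R = [[1, 0.9472, -0.957],
 [0.9472, 1, -0.866],
 [-0.957, -0.866, 1]]


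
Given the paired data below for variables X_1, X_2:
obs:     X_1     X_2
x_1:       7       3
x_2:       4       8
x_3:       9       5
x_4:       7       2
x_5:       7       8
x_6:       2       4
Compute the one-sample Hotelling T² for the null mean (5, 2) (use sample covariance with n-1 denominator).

Step 1 — sample mean vector:
  mean(X_1) = (7 + 4 + 9 + 7 + 7 + 2) / 6 = 36/6 = 6
  mean(X_2) = (3 + 8 + 5 + 2 + 8 + 4) / 6 = 30/6 = 5
  x̄ = (6, 5),  deviation x̄ - mu_0 = (6, 5) - (5, 2) = (1, 3).

Step 2 — sample covariance matrix, S[i,j] = (1/(n-1)) · Σ_k (x_{k,i} - mean_i) · (x_{k,j} - mean_j), divisor n-1 = 5:
  S[X_1,X_1] = ((1)·(1) + (-2)·(-2) + (3)·(3) + (1)·(1) + (1)·(1) + (-4)·(-4)) / 5 = 32/5 = 6.4
  S[X_1,X_2] = ((1)·(-2) + (-2)·(3) + (3)·(0) + (1)·(-3) + (1)·(3) + (-4)·(-1)) / 5 = -4/5 = -0.8
  S[X_2,X_2] = ((-2)·(-2) + (3)·(3) + (0)·(0) + (-3)·(-3) + (3)·(3) + (-1)·(-1)) / 5 = 32/5 = 6.4
  S = [[6.4, -0.8],
 [-0.8, 6.4]].

Step 3 — invert S. det(S) = 6.4·6.4 - (-0.8)² = 40.32.
  S^{-1} = (1/det) · [[d, -b], [-b, a]] = [[0.1587, 0.0198],
 [0.0198, 0.1587]].

Step 4 — quadratic form (x̄ - mu_0)^T · S^{-1} · (x̄ - mu_0):
  S^{-1} · (x̄ - mu_0) = (0.2183, 0.496),
  (x̄ - mu_0)^T · [...] = (1)·(0.2183) + (3)·(0.496) = 1.7063.

Step 5 — scale by n: T² = 6 · 1.7063 = 10.2381.

T² ≈ 10.2381


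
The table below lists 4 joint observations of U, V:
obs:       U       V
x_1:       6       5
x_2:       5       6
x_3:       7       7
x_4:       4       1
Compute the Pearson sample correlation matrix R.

Step 1 — column means:
  mean(U) = (6 + 5 + 7 + 4) / 4 = 22/4 = 5.5
  mean(V) = (5 + 6 + 7 + 1) / 4 = 19/4 = 4.75

Step 2 — sample variances and covariances s[i,j] = (1/(n-1)) · Σ_k (x_{k,i} - mean_i) · (x_{k,j} - mean_j), with n-1 = 3:
  s[U,U] = ((0.5)·(0.5) + (-0.5)·(-0.5) + (1.5)·(1.5) + (-1.5)·(-1.5)) / 3 = 5/3 = 1.6667
  s[U,V] = ((0.5)·(0.25) + (-0.5)·(1.25) + (1.5)·(2.25) + (-1.5)·(-3.75)) / 3 = 8.5/3 = 2.8333
  s[V,V] = ((0.25)·(0.25) + (1.25)·(1.25) + (2.25)·(2.25) + (-3.75)·(-3.75)) / 3 = 20.75/3 = 6.9167
  Sample standard deviations s_i = √(s[i,i]):
  s(U) = √(1.6667) = 1.291
  s(V) = √(6.9167) = 2.63

Step 3 — r_{ij} = s_{ij} / (s_i · s_j):
  r[U,U] = 1 (diagonal).
  r[U,V] = 2.8333 / (1.291 · 2.63) = 2.8333 / 3.3953 = 0.8345
  r[V,V] = 1 (diagonal).

R is symmetric with unit diagonal. Assembling:

R = [[1, 0.8345],
 [0.8345, 1]]


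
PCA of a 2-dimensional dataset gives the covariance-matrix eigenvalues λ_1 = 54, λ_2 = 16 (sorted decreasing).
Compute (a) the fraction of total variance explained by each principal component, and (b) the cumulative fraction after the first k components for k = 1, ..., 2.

Step 1 — total variance = trace(Sigma) = Σ λ_i = 54 + 16 = 70.

Step 2 — fraction explained by component i = λ_i / Σ λ:
  PC1: 54/70 = 0.7714
  PC2: 16/70 = 0.2286

Step 3 — cumulative fraction after k components = (λ_1 + ... + λ_k) / Σ λ:
  k = 1: 54/70 = 0.7714
  k = 2: (54 + 16)/70 = 70/70 = 1

Summary (fraction, with percent):

explained: PC1 0.7714 (77.14%), PC2 0.2286 (22.86%);  cumulative: 0.7714, 1


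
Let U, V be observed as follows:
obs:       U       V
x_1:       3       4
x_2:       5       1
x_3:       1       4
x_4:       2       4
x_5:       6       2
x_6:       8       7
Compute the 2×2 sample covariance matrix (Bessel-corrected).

Step 1 — column means:
  mean(U) = (3 + 5 + 1 + 2 + 6 + 8) / 6 = 25/6 = 4.1667
  mean(V) = (4 + 1 + 4 + 4 + 2 + 7) / 6 = 22/6 = 3.6667

Step 2 — sample covariance S[i,j] = (1/(n-1)) · Σ_k (x_{k,i} - mean_i) · (x_{k,j} - mean_j), with n-1 = 5.
  S[U,U] = ((-1.1667)·(-1.1667) + (0.8333)·(0.8333) + (-3.1667)·(-3.1667) + (-2.1667)·(-2.1667) + (1.8333)·(1.8333) + (3.8333)·(3.8333)) / 5 = 34.8333/5 = 6.9667
  S[U,V] = ((-1.1667)·(0.3333) + (0.8333)·(-2.6667) + (-3.1667)·(0.3333) + (-2.1667)·(0.3333) + (1.8333)·(-1.6667) + (3.8333)·(3.3333)) / 5 = 5.3333/5 = 1.0667
  S[V,V] = ((0.3333)·(0.3333) + (-2.6667)·(-2.6667) + (0.3333)·(0.3333) + (0.3333)·(0.3333) + (-1.6667)·(-1.6667) + (3.3333)·(3.3333)) / 5 = 21.3333/5 = 4.2667

S is symmetric (S[j,i] = S[i,j]). Assembling:

S = [[6.9667, 1.0667],
 [1.0667, 4.2667]]


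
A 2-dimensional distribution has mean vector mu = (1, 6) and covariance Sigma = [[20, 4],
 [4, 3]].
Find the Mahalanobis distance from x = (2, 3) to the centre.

Step 1 — centre the observation: (x - mu) = (1, -3).

Step 2 — invert Sigma. det(Sigma) = 20·3 - (4)² = 44.
  Sigma^{-1} = (1/det) · [[d, -b], [-b, a]] = [[0.0682, -0.0909],
 [-0.0909, 0.4545]].

Step 3 — form the quadratic (x - mu)^T · Sigma^{-1} · (x - mu):
  Sigma^{-1} · (x - mu) = (0.3409, -1.4545).
  (x - mu)^T · [Sigma^{-1} · (x - mu)] = (1)·(0.3409) + (-3)·(-1.4545) = 4.7045.

Step 4 — take square root: d = √(4.7045) ≈ 2.169.

d(x, mu) = √(4.7045) ≈ 2.169


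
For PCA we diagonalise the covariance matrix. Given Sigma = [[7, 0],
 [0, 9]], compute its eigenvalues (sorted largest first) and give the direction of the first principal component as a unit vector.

Step 1 — characteristic polynomial of 2×2 Sigma:
  det(Sigma - λI) = λ² - trace · λ + det = 0.
  trace = 7 + 9 = 16, det = 7·9 - (0)² = 63.
Step 2 — discriminant:
  Δ = trace² - 4·det = 256 - 252 = 4.
Step 3 — eigenvalues:
  λ = (trace ± √Δ)/2 = (16 ± 2)/2,
  λ_1 = 9,  λ_2 = 7.

Step 4 — unit eigenvector for λ_1: Sigma is diagonal, so its eigenvectors are the coordinate axes. λ_1 = 9 is the diagonal entry on the second coordinate axis, hence
  v_1 = (0, 1) (||v_1|| = 1).

λ_1 = 9,  λ_2 = 7;  v_1 ≈ (0, 1)


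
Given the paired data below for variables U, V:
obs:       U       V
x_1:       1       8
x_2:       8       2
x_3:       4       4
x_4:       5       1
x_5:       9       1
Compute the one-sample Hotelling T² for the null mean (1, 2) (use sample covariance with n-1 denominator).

Step 1 — sample mean vector:
  mean(U) = (1 + 8 + 4 + 5 + 9) / 5 = 27/5 = 5.4
  mean(V) = (8 + 2 + 4 + 1 + 1) / 5 = 16/5 = 3.2
  x̄ = (5.4, 3.2),  deviation x̄ - mu_0 = (5.4, 3.2) - (1, 2) = (4.4, 1.2).

Step 2 — sample covariance matrix, S[i,j] = (1/(n-1)) · Σ_k (x_{k,i} - mean_i) · (x_{k,j} - mean_j), divisor n-1 = 4:
  S[U,U] = ((-4.4)·(-4.4) + (2.6)·(2.6) + (-1.4)·(-1.4) + (-0.4)·(-0.4) + (3.6)·(3.6)) / 4 = 41.2/4 = 10.3
  S[U,V] = ((-4.4)·(4.8) + (2.6)·(-1.2) + (-1.4)·(0.8) + (-0.4)·(-2.2) + (3.6)·(-2.2)) / 4 = -32.4/4 = -8.1
  S[V,V] = ((4.8)·(4.8) + (-1.2)·(-1.2) + (0.8)·(0.8) + (-2.2)·(-2.2) + (-2.2)·(-2.2)) / 4 = 34.8/4 = 8.7
  S = [[10.3, -8.1],
 [-8.1, 8.7]].

Step 3 — invert S. det(S) = 10.3·8.7 - (-8.1)² = 24.
  S^{-1} = (1/det) · [[d, -b], [-b, a]] = [[0.3625, 0.3375],
 [0.3375, 0.4292]].

Step 4 — quadratic form (x̄ - mu_0)^T · S^{-1} · (x̄ - mu_0):
  S^{-1} · (x̄ - mu_0) = (2, 2),
  (x̄ - mu_0)^T · [...] = (4.4)·(2) + (1.2)·(2) = 11.2.

Step 5 — scale by n: T² = 5 · 11.2 = 56.

T² ≈ 56


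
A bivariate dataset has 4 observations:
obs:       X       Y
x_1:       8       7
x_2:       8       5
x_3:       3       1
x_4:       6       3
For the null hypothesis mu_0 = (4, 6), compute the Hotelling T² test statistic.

Step 1 — sample mean vector:
  mean(X) = (8 + 8 + 3 + 6) / 4 = 25/4 = 6.25
  mean(Y) = (7 + 5 + 1 + 3) / 4 = 16/4 = 4
  x̄ = (6.25, 4),  deviation x̄ - mu_0 = (6.25, 4) - (4, 6) = (2.25, -2).

Step 2 — sample covariance matrix, S[i,j] = (1/(n-1)) · Σ_k (x_{k,i} - mean_i) · (x_{k,j} - mean_j), divisor n-1 = 3:
  S[X,X] = ((1.75)·(1.75) + (1.75)·(1.75) + (-3.25)·(-3.25) + (-0.25)·(-0.25)) / 3 = 16.75/3 = 5.5833
  S[X,Y] = ((1.75)·(3) + (1.75)·(1) + (-3.25)·(-3) + (-0.25)·(-1)) / 3 = 17/3 = 5.6667
  S[Y,Y] = ((3)·(3) + (1)·(1) + (-3)·(-3) + (-1)·(-1)) / 3 = 20/3 = 6.6667
  S = [[5.5833, 5.6667],
 [5.6667, 6.6667]].

Step 3 — invert S. det(S) = 5.5833·6.6667 - (5.6667)² = 5.1111.
  S^{-1} = (1/det) · [[d, -b], [-b, a]] = [[1.3043, -1.1087],
 [-1.1087, 1.0924]].

Step 4 — quadratic form (x̄ - mu_0)^T · S^{-1} · (x̄ - mu_0):
  S^{-1} · (x̄ - mu_0) = (5.1522, -4.6793),
  (x̄ - mu_0)^T · [...] = (2.25)·(5.1522) + (-2)·(-4.6793) = 20.9511.

Step 5 — scale by n: T² = 4 · 20.9511 = 83.8043.

T² ≈ 83.8043


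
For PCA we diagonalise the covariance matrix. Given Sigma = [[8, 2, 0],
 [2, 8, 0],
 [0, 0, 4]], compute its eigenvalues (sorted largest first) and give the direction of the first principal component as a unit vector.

Step 1 — characteristic polynomial p(λ) = det(λI - Sigma) = λ³ - tr·λ² + c_1·λ - det, where tr = trace, c_1 = sum of the principal 2×2 minors, det = det(Sigma):
  tr = 8 + 8 + 4 = 20,
  c_1 = (8·8 - (2)²) + (8·4 - (0)²) + (8·4 - (0)²) = 60 + 32 + 32 = 124,
  det = 8·(8·4 - (0)²) - (2)·((2)·4 - (0)·(0)) + (0)·((2)·(0) - 8·(0)) = 8·(32) - (2)·(8) + (0)·(0) = 240.
  So p(λ) = λ³ - 20λ² + 124λ - 240.
Step 2 — look for an integer root (rational root theorem: any rational root is an integer divisor of 240). Testing λ = 4:
  p(4) = 64 - 320 + 496 - 240 = 0  ✓
  Dividing out (λ - 4): p(λ) = (λ - 4)(λ² - 16λ + 60).
Step 3 — remaining eigenvalues from the quadratic λ² - 16λ + 60 = 0:
  Δ = 16² - 4·60 = 256 - 240 = 16,  λ = (16 ± √16)/2 = (16 ± 4)/2 = 10 or 6.
  Sorted: λ_1 = 10,  λ_2 = 6,  λ_3 = 4  (check: sum = 20 = tr ✓).

Step 4 — unit eigenvector for λ_1 = 10: v spans the null space of (Sigma - λ_1 I), whose rows are
  r_1 = (-2, 2, 0),  r_2 = (2, -2, 0),  r_3 = (0, 0, -6).
  v is orthogonal to every row, so take v ∝ r_1 × r_3 = ((2)·(-6) - (0)·(0), (0)·(0) - (-2)·(-6), (-2)·(0) - (2)·(0)) = (-12, -12, 0).
  Rescale (divide by 12; multiply by -1 so the first nonzero entry is positive): u = (1, 1, 0).
  ||u|| = √((1)² + (1)² + (0)²) = √(2) ≈ 1.4142,  v_1 = u/||u|| ≈ (0.7071, 0.7071, 0) (||v_1|| = 1).

λ_1 = 10,  λ_2 = 6,  λ_3 = 4;  v_1 ≈ (0.7071, 0.7071, 0)


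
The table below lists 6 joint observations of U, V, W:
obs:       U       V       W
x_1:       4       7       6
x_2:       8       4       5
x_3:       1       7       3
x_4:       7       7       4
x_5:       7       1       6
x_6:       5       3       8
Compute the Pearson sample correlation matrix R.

Step 1 — column means:
  mean(U) = (4 + 8 + 1 + 7 + 7 + 5) / 6 = 32/6 = 5.3333
  mean(V) = (7 + 4 + 7 + 7 + 1 + 3) / 6 = 29/6 = 4.8333
  mean(W) = (6 + 5 + 3 + 4 + 6 + 8) / 6 = 32/6 = 5.3333

Step 2 — sample variances and covariances s[i,j] = (1/(n-1)) · Σ_k (x_{k,i} - mean_i) · (x_{k,j} - mean_j), with n-1 = 5:
  s[U,U] = ((-1.3333)·(-1.3333) + (2.6667)·(2.6667) + (-4.3333)·(-4.3333) + (1.6667)·(1.6667) + (1.6667)·(1.6667) + (-0.3333)·(-0.3333)) / 5 = 33.3333/5 = 6.6667
  s[U,V] = ((-1.3333)·(2.1667) + (2.6667)·(-0.8333) + (-4.3333)·(2.1667) + (1.6667)·(2.1667) + (1.6667)·(-3.8333) + (-0.3333)·(-1.8333)) / 5 = -16.6667/5 = -3.3333
  s[U,W] = ((-1.3333)·(0.6667) + (2.6667)·(-0.3333) + (-4.3333)·(-2.3333) + (1.6667)·(-1.3333) + (1.6667)·(0.6667) + (-0.3333)·(2.6667)) / 5 = 6.3333/5 = 1.2667
  s[V,V] = ((2.1667)·(2.1667) + (-0.8333)·(-0.8333) + (2.1667)·(2.1667) + (2.1667)·(2.1667) + (-3.8333)·(-3.8333) + (-1.8333)·(-1.8333)) / 5 = 32.8333/5 = 6.5667
  s[V,W] = ((2.1667)·(0.6667) + (-0.8333)·(-0.3333) + (2.1667)·(-2.3333) + (2.1667)·(-1.3333) + (-3.8333)·(0.6667) + (-1.8333)·(2.6667)) / 5 = -13.6667/5 = -2.7333
  s[W,W] = ((0.6667)·(0.6667) + (-0.3333)·(-0.3333) + (-2.3333)·(-2.3333) + (-1.3333)·(-1.3333) + (0.6667)·(0.6667) + (2.6667)·(2.6667)) / 5 = 15.3333/5 = 3.0667
  Sample standard deviations s_i = √(s[i,i]):
  s(U) = √(6.6667) = 2.582
  s(V) = √(6.5667) = 2.5626
  s(W) = √(3.0667) = 1.7512

Step 3 — r_{ij} = s_{ij} / (s_i · s_j):
  r[U,U] = 1 (diagonal).
  r[U,V] = -3.3333 / (2.582 · 2.5626) = -3.3333 / 6.6165 = -0.5038
  r[U,W] = 1.2667 / (2.582 · 1.7512) = 1.2667 / 4.5216 = 0.2801
  r[V,V] = 1 (diagonal).
  r[V,W] = -2.7333 / (2.5626 · 1.7512) = -2.7333 / 4.4875 = -0.6091
  r[W,W] = 1 (diagonal).

R is symmetric with unit diagonal. Assembling:

R = [[1, -0.5038, 0.2801],
 [-0.5038, 1, -0.6091],
 [0.2801, -0.6091, 1]]


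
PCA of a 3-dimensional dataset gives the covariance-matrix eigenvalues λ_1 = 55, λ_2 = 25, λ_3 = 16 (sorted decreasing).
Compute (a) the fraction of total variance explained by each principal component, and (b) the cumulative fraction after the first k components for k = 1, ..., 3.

Step 1 — total variance = trace(Sigma) = Σ λ_i = 55 + 25 + 16 = 96.

Step 2 — fraction explained by component i = λ_i / Σ λ:
  PC1: 55/96 = 0.5729
  PC2: 25/96 = 0.2604
  PC3: 16/96 = 0.1667

Step 3 — cumulative fraction after k components = (λ_1 + ... + λ_k) / Σ λ:
  k = 1: 55/96 = 0.5729
  k = 2: (55 + 25)/96 = 80/96 = 0.8333
  k = 3: (55 + 25 + 16)/96 = 96/96 = 1

Summary (fraction, with percent):

explained: PC1 0.5729 (57.29%), PC2 0.2604 (26.04%), PC3 0.1667 (16.67%);  cumulative: 0.5729, 0.8333, 1


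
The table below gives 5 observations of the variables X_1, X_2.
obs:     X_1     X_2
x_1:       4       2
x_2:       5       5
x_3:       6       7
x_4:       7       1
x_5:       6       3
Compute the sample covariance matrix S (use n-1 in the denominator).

Step 1 — column means:
  mean(X_1) = (4 + 5 + 6 + 7 + 6) / 5 = 28/5 = 5.6
  mean(X_2) = (2 + 5 + 7 + 1 + 3) / 5 = 18/5 = 3.6

Step 2 — sample covariance S[i,j] = (1/(n-1)) · Σ_k (x_{k,i} - mean_i) · (x_{k,j} - mean_j), with n-1 = 4.
  S[X_1,X_1] = ((-1.6)·(-1.6) + (-0.6)·(-0.6) + (0.4)·(0.4) + (1.4)·(1.4) + (0.4)·(0.4)) / 4 = 5.2/4 = 1.3
  S[X_1,X_2] = ((-1.6)·(-1.6) + (-0.6)·(1.4) + (0.4)·(3.4) + (1.4)·(-2.6) + (0.4)·(-0.6)) / 4 = -0.8/4 = -0.2
  S[X_2,X_2] = ((-1.6)·(-1.6) + (1.4)·(1.4) + (3.4)·(3.4) + (-2.6)·(-2.6) + (-0.6)·(-0.6)) / 4 = 23.2/4 = 5.8

S is symmetric (S[j,i] = S[i,j]). Assembling:

S = [[1.3, -0.2],
 [-0.2, 5.8]]


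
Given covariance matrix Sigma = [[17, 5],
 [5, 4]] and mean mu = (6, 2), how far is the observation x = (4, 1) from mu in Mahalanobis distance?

Step 1 — centre the observation: (x - mu) = (-2, -1).

Step 2 — invert Sigma. det(Sigma) = 17·4 - (5)² = 43.
  Sigma^{-1} = (1/det) · [[d, -b], [-b, a]] = [[0.093, -0.1163],
 [-0.1163, 0.3953]].

Step 3 — form the quadratic (x - mu)^T · Sigma^{-1} · (x - mu):
  Sigma^{-1} · (x - mu) = (-0.0698, -0.1628).
  (x - mu)^T · [Sigma^{-1} · (x - mu)] = (-2)·(-0.0698) + (-1)·(-0.1628) = 0.3023.

Step 4 — take square root: d = √(0.3023) ≈ 0.5498.

d(x, mu) = √(0.3023) ≈ 0.5498


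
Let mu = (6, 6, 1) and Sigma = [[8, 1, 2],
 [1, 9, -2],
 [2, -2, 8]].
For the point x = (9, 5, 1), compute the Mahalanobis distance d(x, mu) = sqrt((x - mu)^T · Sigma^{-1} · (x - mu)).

Step 1 — centre the observation: (x - mu) = (3, -1, 0).

Step 2 — invert Sigma (cofactor / det for 3×3, or solve directly):
  Sigma^{-1} = [[0.1382, -0.0244, -0.0407],
 [-0.0244, 0.122, 0.0366],
 [-0.0407, 0.0366, 0.1443]].

Step 3 — form the quadratic (x - mu)^T · Sigma^{-1} · (x - mu):
  Sigma^{-1} · (x - mu) = (0.439, -0.1951, -0.1585).
  (x - mu)^T · [Sigma^{-1} · (x - mu)] = (3)·(0.439) + (-1)·(-0.1951) + (0)·(-0.1585) = 1.5122.

Step 4 — take square root: d = √(1.5122) ≈ 1.2297.

d(x, mu) = √(1.5122) ≈ 1.2297


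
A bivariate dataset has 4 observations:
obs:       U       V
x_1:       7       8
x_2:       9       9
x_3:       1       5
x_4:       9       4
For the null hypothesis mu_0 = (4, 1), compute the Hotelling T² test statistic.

Step 1 — sample mean vector:
  mean(U) = (7 + 9 + 1 + 9) / 4 = 26/4 = 6.5
  mean(V) = (8 + 9 + 5 + 4) / 4 = 26/4 = 6.5
  x̄ = (6.5, 6.5),  deviation x̄ - mu_0 = (6.5, 6.5) - (4, 1) = (2.5, 5.5).

Step 2 — sample covariance matrix, S[i,j] = (1/(n-1)) · Σ_k (x_{k,i} - mean_i) · (x_{k,j} - mean_j), divisor n-1 = 3:
  S[U,U] = ((0.5)·(0.5) + (2.5)·(2.5) + (-5.5)·(-5.5) + (2.5)·(2.5)) / 3 = 43/3 = 14.3333
  S[U,V] = ((0.5)·(1.5) + (2.5)·(2.5) + (-5.5)·(-1.5) + (2.5)·(-2.5)) / 3 = 9/3 = 3
  S[V,V] = ((1.5)·(1.5) + (2.5)·(2.5) + (-1.5)·(-1.5) + (-2.5)·(-2.5)) / 3 = 17/3 = 5.6667
  S = [[14.3333, 3],
 [3, 5.6667]].

Step 3 — invert S. det(S) = 14.3333·5.6667 - (3)² = 72.2222.
  S^{-1} = (1/det) · [[d, -b], [-b, a]] = [[0.0785, -0.0415],
 [-0.0415, 0.1985]].

Step 4 — quadratic form (x̄ - mu_0)^T · S^{-1} · (x̄ - mu_0):
  S^{-1} · (x̄ - mu_0) = (-0.0323, 0.9877),
  (x̄ - mu_0)^T · [...] = (2.5)·(-0.0323) + (5.5)·(0.9877) = 5.3515.

Step 5 — scale by n: T² = 4 · 5.3515 = 21.4062.

T² ≈ 21.4062


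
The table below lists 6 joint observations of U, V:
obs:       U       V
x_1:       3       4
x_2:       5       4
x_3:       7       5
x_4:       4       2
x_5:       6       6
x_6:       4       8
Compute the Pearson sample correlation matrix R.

Step 1 — column means:
  mean(U) = (3 + 5 + 7 + 4 + 6 + 4) / 6 = 29/6 = 4.8333
  mean(V) = (4 + 4 + 5 + 2 + 6 + 8) / 6 = 29/6 = 4.8333

Step 2 — sample variances and covariances s[i,j] = (1/(n-1)) · Σ_k (x_{k,i} - mean_i) · (x_{k,j} - mean_j), with n-1 = 5:
  s[U,U] = ((-1.8333)·(-1.8333) + (0.1667)·(0.1667) + (2.1667)·(2.1667) + (-0.8333)·(-0.8333) + (1.1667)·(1.1667) + (-0.8333)·(-0.8333)) / 5 = 10.8333/5 = 2.1667
  s[U,V] = ((-1.8333)·(-0.8333) + (0.1667)·(-0.8333) + (2.1667)·(0.1667) + (-0.8333)·(-2.8333) + (1.1667)·(1.1667) + (-0.8333)·(3.1667)) / 5 = 2.8333/5 = 0.5667
  s[V,V] = ((-0.8333)·(-0.8333) + (-0.8333)·(-0.8333) + (0.1667)·(0.1667) + (-2.8333)·(-2.8333) + (1.1667)·(1.1667) + (3.1667)·(3.1667)) / 5 = 20.8333/5 = 4.1667
  Sample standard deviations s_i = √(s[i,i]):
  s(U) = √(2.1667) = 1.472
  s(V) = √(4.1667) = 2.0412

Step 3 — r_{ij} = s_{ij} / (s_i · s_j):
  r[U,U] = 1 (diagonal).
  r[U,V] = 0.5667 / (1.472 · 2.0412) = 0.5667 / 3.0046 = 0.1886
  r[V,V] = 1 (diagonal).

R is symmetric with unit diagonal. Assembling:

R = [[1, 0.1886],
 [0.1886, 1]]


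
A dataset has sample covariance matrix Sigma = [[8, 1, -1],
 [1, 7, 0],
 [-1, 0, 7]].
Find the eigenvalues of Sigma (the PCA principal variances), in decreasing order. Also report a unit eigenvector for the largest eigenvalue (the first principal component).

Step 1 — characteristic polynomial p(λ) = det(λI - Sigma) = λ³ - tr·λ² + c_1·λ - det, where tr = trace, c_1 = sum of the principal 2×2 minors, det = det(Sigma):
  tr = 8 + 7 + 7 = 22,
  c_1 = (8·7 - (1)²) + (8·7 - (-1)²) + (7·7 - (0)²) = 55 + 55 + 49 = 159,
  det = 8·(7·7 - (0)²) - (1)·((1)·7 - (0)·(-1)) + (-1)·((1)·(0) - 7·(-1)) = 8·(49) - (1)·(7) + (-1)·(7) = 378.
  So p(λ) = λ³ - 22λ² + 159λ - 378.
Step 2 — look for an integer root (rational root theorem: any rational root is an integer divisor of 378). Testing λ = 6:
  p(6) = 216 - 792 + 954 - 378 = 0  ✓
  Dividing out (λ - 6): p(λ) = (λ - 6)(λ² - 16λ + 63).
Step 3 — remaining eigenvalues from the quadratic λ² - 16λ + 63 = 0:
  Δ = 16² - 4·63 = 256 - 252 = 4,  λ = (16 ± √4)/2 = (16 ± 2)/2 = 9 or 7.
  Sorted: λ_1 = 9,  λ_2 = 7,  λ_3 = 6  (check: sum = 22 = tr ✓).

Step 4 — unit eigenvector for λ_1 = 9: v spans the null space of (Sigma - λ_1 I), whose rows are
  r_1 = (-1, 1, -1),  r_2 = (1, -2, 0),  r_3 = (-1, 0, -2).
  v is orthogonal to every row, so take v ∝ r_1 × r_2 = ((1)·(0) - (-1)·(-2), (-1)·(1) - (-1)·(0), (-1)·(-2) - (1)·(1)) = (-2, -1, 1).
  Rescale (multiply by -1 so the first nonzero entry is positive): u = (2, 1, -1).
  ||u|| = √((2)² + (1)² + (-1)²) = √(6) ≈ 2.4495,  v_1 = u/||u|| ≈ (0.8165, 0.4082, -0.4082) (||v_1|| = 1).

λ_1 = 9,  λ_2 = 7,  λ_3 = 6;  v_1 ≈ (0.8165, 0.4082, -0.4082)


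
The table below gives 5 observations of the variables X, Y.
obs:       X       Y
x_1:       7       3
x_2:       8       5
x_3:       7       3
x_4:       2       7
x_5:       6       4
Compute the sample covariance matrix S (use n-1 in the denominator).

Step 1 — column means:
  mean(X) = (7 + 8 + 7 + 2 + 6) / 5 = 30/5 = 6
  mean(Y) = (3 + 5 + 3 + 7 + 4) / 5 = 22/5 = 4.4

Step 2 — sample covariance S[i,j] = (1/(n-1)) · Σ_k (x_{k,i} - mean_i) · (x_{k,j} - mean_j), with n-1 = 4.
  S[X,X] = ((1)·(1) + (2)·(2) + (1)·(1) + (-4)·(-4) + (0)·(0)) / 4 = 22/4 = 5.5
  S[X,Y] = ((1)·(-1.4) + (2)·(0.6) + (1)·(-1.4) + (-4)·(2.6) + (0)·(-0.4)) / 4 = -12/4 = -3
  S[Y,Y] = ((-1.4)·(-1.4) + (0.6)·(0.6) + (-1.4)·(-1.4) + (2.6)·(2.6) + (-0.4)·(-0.4)) / 4 = 11.2/4 = 2.8

S is symmetric (S[j,i] = S[i,j]). Assembling:

S = [[5.5, -3],
 [-3, 2.8]]


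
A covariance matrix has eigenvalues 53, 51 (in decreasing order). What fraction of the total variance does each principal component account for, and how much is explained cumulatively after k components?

Step 1 — total variance = trace(Sigma) = Σ λ_i = 53 + 51 = 104.

Step 2 — fraction explained by component i = λ_i / Σ λ:
  PC1: 53/104 = 0.5096
  PC2: 51/104 = 0.4904

Step 3 — cumulative fraction after k components = (λ_1 + ... + λ_k) / Σ λ:
  k = 1: 53/104 = 0.5096
  k = 2: (53 + 51)/104 = 104/104 = 1

Summary (fraction, with percent):

explained: PC1 0.5096 (50.96%), PC2 0.4904 (49.04%);  cumulative: 0.5096, 1


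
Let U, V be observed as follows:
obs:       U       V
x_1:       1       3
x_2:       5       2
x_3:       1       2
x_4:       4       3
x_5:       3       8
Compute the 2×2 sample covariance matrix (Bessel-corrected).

Step 1 — column means:
  mean(U) = (1 + 5 + 1 + 4 + 3) / 5 = 14/5 = 2.8
  mean(V) = (3 + 2 + 2 + 3 + 8) / 5 = 18/5 = 3.6

Step 2 — sample covariance S[i,j] = (1/(n-1)) · Σ_k (x_{k,i} - mean_i) · (x_{k,j} - mean_j), with n-1 = 4.
  S[U,U] = ((-1.8)·(-1.8) + (2.2)·(2.2) + (-1.8)·(-1.8) + (1.2)·(1.2) + (0.2)·(0.2)) / 4 = 12.8/4 = 3.2
  S[U,V] = ((-1.8)·(-0.6) + (2.2)·(-1.6) + (-1.8)·(-1.6) + (1.2)·(-0.6) + (0.2)·(4.4)) / 4 = 0.6/4 = 0.15
  S[V,V] = ((-0.6)·(-0.6) + (-1.6)·(-1.6) + (-1.6)·(-1.6) + (-0.6)·(-0.6) + (4.4)·(4.4)) / 4 = 25.2/4 = 6.3

S is symmetric (S[j,i] = S[i,j]). Assembling:

S = [[3.2, 0.15],
 [0.15, 6.3]]


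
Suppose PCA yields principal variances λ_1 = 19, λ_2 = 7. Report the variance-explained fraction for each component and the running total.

Step 1 — total variance = trace(Sigma) = Σ λ_i = 19 + 7 = 26.

Step 2 — fraction explained by component i = λ_i / Σ λ:
  PC1: 19/26 = 0.7308
  PC2: 7/26 = 0.2692

Step 3 — cumulative fraction after k components = (λ_1 + ... + λ_k) / Σ λ:
  k = 1: 19/26 = 0.7308
  k = 2: (19 + 7)/26 = 26/26 = 1

Summary (fraction, with percent):

explained: PC1 0.7308 (73.08%), PC2 0.2692 (26.92%);  cumulative: 0.7308, 1


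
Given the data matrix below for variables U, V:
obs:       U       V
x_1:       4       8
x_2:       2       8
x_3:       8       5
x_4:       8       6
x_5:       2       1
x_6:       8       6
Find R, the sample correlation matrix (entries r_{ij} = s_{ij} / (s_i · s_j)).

Step 1 — column means:
  mean(U) = (4 + 2 + 8 + 8 + 2 + 8) / 6 = 32/6 = 5.3333
  mean(V) = (8 + 8 + 5 + 6 + 1 + 6) / 6 = 34/6 = 5.6667

Step 2 — sample variances and covariances s[i,j] = (1/(n-1)) · Σ_k (x_{k,i} - mean_i) · (x_{k,j} - mean_j), with n-1 = 5:
  s[U,U] = ((-1.3333)·(-1.3333) + (-3.3333)·(-3.3333) + (2.6667)·(2.6667) + (2.6667)·(2.6667) + (-3.3333)·(-3.3333) + (2.6667)·(2.6667)) / 5 = 45.3333/5 = 9.0667
  s[U,V] = ((-1.3333)·(2.3333) + (-3.3333)·(2.3333) + (2.6667)·(-0.6667) + (2.6667)·(0.3333) + (-3.3333)·(-4.6667) + (2.6667)·(0.3333)) / 5 = 4.6667/5 = 0.9333
  s[V,V] = ((2.3333)·(2.3333) + (2.3333)·(2.3333) + (-0.6667)·(-0.6667) + (0.3333)·(0.3333) + (-4.6667)·(-4.6667) + (0.3333)·(0.3333)) / 5 = 33.3333/5 = 6.6667
  Sample standard deviations s_i = √(s[i,i]):
  s(U) = √(9.0667) = 3.0111
  s(V) = √(6.6667) = 2.582

Step 3 — r_{ij} = s_{ij} / (s_i · s_j):
  r[U,U] = 1 (diagonal).
  r[U,V] = 0.9333 / (3.0111 · 2.582) = 0.9333 / 7.7746 = 0.12
  r[V,V] = 1 (diagonal).

R is symmetric with unit diagonal. Assembling:

R = [[1, 0.12],
 [0.12, 1]]


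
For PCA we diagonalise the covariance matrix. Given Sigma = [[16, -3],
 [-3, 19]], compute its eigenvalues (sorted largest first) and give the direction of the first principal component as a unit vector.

Step 1 — characteristic polynomial of 2×2 Sigma:
  det(Sigma - λI) = λ² - trace · λ + det = 0.
  trace = 16 + 19 = 35, det = 16·19 - (-3)² = 295.
Step 2 — discriminant:
  Δ = trace² - 4·det = 1225 - 1180 = 45.
Step 3 — eigenvalues:
  λ = (trace ± √Δ)/2 = (35 ± 6.7082)/2,
  λ_1 = 20.8541,  λ_2 = 14.1459.

Step 4 — unit eigenvector for λ_1: solve (Sigma - λ_1 I)v = 0. First row:
  (16 - 20.8541)·v_x + (-3)·v_y = 0, i.e. (-4.8541)·v_x + (-3)·v_y = 0,
  so v ∝ (b, λ_1 - a) = (-3, 4.8541); multiply by -1 so the first entry is positive: u = (3, -4.8541).
  ||u|| = √((3)² + (-4.8541)²) = √(32.5623) ≈ 5.7063,
  v_1 = u/||u|| ≈ (0.5257, -0.8507) (||v_1|| = 1).

λ_1 = 20.8541,  λ_2 = 14.1459;  v_1 ≈ (0.5257, -0.8507)


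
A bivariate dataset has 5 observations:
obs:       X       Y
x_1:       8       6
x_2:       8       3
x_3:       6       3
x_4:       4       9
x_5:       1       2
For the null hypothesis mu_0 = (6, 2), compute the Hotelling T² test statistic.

Step 1 — sample mean vector:
  mean(X) = (8 + 8 + 6 + 4 + 1) / 5 = 27/5 = 5.4
  mean(Y) = (6 + 3 + 3 + 9 + 2) / 5 = 23/5 = 4.6
  x̄ = (5.4, 4.6),  deviation x̄ - mu_0 = (5.4, 4.6) - (6, 2) = (-0.6, 2.6).

Step 2 — sample covariance matrix, S[i,j] = (1/(n-1)) · Σ_k (x_{k,i} - mean_i) · (x_{k,j} - mean_j), divisor n-1 = 4:
  S[X,X] = ((2.6)·(2.6) + (2.6)·(2.6) + (0.6)·(0.6) + (-1.4)·(-1.4) + (-4.4)·(-4.4)) / 4 = 35.2/4 = 8.8
  S[X,Y] = ((2.6)·(1.4) + (2.6)·(-1.6) + (0.6)·(-1.6) + (-1.4)·(4.4) + (-4.4)·(-2.6)) / 4 = 3.8/4 = 0.95
  S[Y,Y] = ((1.4)·(1.4) + (-1.6)·(-1.6) + (-1.6)·(-1.6) + (4.4)·(4.4) + (-2.6)·(-2.6)) / 4 = 33.2/4 = 8.3
  S = [[8.8, 0.95],
 [0.95, 8.3]].

Step 3 — invert S. det(S) = 8.8·8.3 - (0.95)² = 72.1375.
  S^{-1} = (1/det) · [[d, -b], [-b, a]] = [[0.1151, -0.0132],
 [-0.0132, 0.122]].

Step 4 — quadratic form (x̄ - mu_0)^T · S^{-1} · (x̄ - mu_0):
  S^{-1} · (x̄ - mu_0) = (-0.1033, 0.3251),
  (x̄ - mu_0)^T · [...] = (-0.6)·(-0.1033) + (2.6)·(0.3251) = 0.9072.

Step 5 — scale by n: T² = 5 · 0.9072 = 4.5358.

T² ≈ 4.5358


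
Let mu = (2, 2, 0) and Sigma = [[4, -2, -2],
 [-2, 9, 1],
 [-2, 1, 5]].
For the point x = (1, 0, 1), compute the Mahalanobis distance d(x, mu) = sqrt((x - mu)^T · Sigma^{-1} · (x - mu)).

Step 1 — centre the observation: (x - mu) = (-1, -2, 1).

Step 2 — invert Sigma (cofactor / det for 3×3, or solve directly):
  Sigma^{-1} = [[0.3438, 0.0625, 0.125],
 [0.0625, 0.125, 0],
 [0.125, 0, 0.25]].

Step 3 — form the quadratic (x - mu)^T · Sigma^{-1} · (x - mu):
  Sigma^{-1} · (x - mu) = (-0.3438, -0.3125, 0.125).
  (x - mu)^T · [Sigma^{-1} · (x - mu)] = (-1)·(-0.3438) + (-2)·(-0.3125) + (1)·(0.125) = 1.0938.

Step 4 — take square root: d = √(1.0938) ≈ 1.0458.

d(x, mu) = √(1.0938) ≈ 1.0458


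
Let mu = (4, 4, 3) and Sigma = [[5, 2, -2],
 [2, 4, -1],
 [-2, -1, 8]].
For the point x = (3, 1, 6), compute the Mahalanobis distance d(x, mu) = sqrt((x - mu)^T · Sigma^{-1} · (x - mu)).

Step 1 — centre the observation: (x - mu) = (-1, -3, 3).

Step 2 — invert Sigma (cofactor / det for 3×3, or solve directly):
  Sigma^{-1} = [[0.2696, -0.1217, 0.0522],
 [-0.1217, 0.313, 0.0087],
 [0.0522, 0.0087, 0.1391]].

Step 3 — form the quadratic (x - mu)^T · Sigma^{-1} · (x - mu):
  Sigma^{-1} · (x - mu) = (0.2522, -0.7913, 0.3391).
  (x - mu)^T · [Sigma^{-1} · (x - mu)] = (-1)·(0.2522) + (-3)·(-0.7913) + (3)·(0.3391) = 3.1391.

Step 4 — take square root: d = √(3.1391) ≈ 1.7718.

d(x, mu) = √(3.1391) ≈ 1.7718


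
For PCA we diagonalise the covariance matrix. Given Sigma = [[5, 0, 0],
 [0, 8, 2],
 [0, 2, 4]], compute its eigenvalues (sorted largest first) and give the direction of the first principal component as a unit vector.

Step 1 — characteristic polynomial p(λ) = det(λI - Sigma) = λ³ - tr·λ² + c_1·λ - det, where tr = trace, c_1 = sum of the principal 2×2 minors, det = det(Sigma):
  tr = 5 + 8 + 4 = 17,
  c_1 = (5·8 - (0)²) + (5·4 - (0)²) + (8·4 - (2)²) = 40 + 20 + 28 = 88,
  det = 5·(8·4 - (2)²) - (0)·((0)·4 - (2)·(0)) + (0)·((0)·(2) - 8·(0)) = 5·(28) - (0)·(0) + (0)·(0) = 140.
  So p(λ) = λ³ - 17λ² + 88λ - 140.
Step 2 — look for an integer root (rational root theorem: any rational root is an integer divisor of 140). Testing λ = 5:
  p(5) = 125 - 425 + 440 - 140 = 0  ✓
  Dividing out (λ - 5): p(λ) = (λ - 5)(λ² - 12λ + 28).
Step 3 — remaining eigenvalues from the quadratic λ² - 12λ + 28 = 0:
  Δ = 12² - 4·28 = 144 - 112 = 32,  λ = (12 ± √32)/2 = (12 ± 5.6569)/2 ≈ 8.8284 or 3.1716.
  Sorted: λ_1 = 8.8284,  λ_2 = 5,  λ_3 = 3.1716  (check: sum = 17 = tr ✓).

Step 4 — unit eigenvector for λ_1 ≈ 8.8284: v spans the null space of (Sigma - λ_1 I), whose rows are
  r_1 = (-3.8284, 0, 0),  r_2 = (0, -0.8284, 2),  r_3 = (0, 2, -4.8284).
  v is orthogonal to every row, so take v ∝ r_1 × r_2 = ((0)·(2) - (0)·(-0.8284), (0)·(0) - (-3.8284)·(2), (-3.8284)·(-0.8284) - (0)·(0)) ≈ (0, 7.6569, 3.1716).
  Let u = (0, 7.6569, 3.1716).
  ||u|| = √((0)² + (7.6569)² + (3.1716)²) = √(68.6863) ≈ 8.2877,  v_1 = u/||u|| ≈ (0, 0.9239, 0.3827) (||v_1|| = 1).

λ_1 = 8.8284,  λ_2 = 5,  λ_3 = 3.1716;  v_1 ≈ (0, 0.9239, 0.3827)


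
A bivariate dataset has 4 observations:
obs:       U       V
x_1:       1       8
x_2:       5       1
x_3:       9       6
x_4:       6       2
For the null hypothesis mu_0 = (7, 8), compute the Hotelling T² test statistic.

Step 1 — sample mean vector:
  mean(U) = (1 + 5 + 9 + 6) / 4 = 21/4 = 5.25
  mean(V) = (8 + 1 + 6 + 2) / 4 = 17/4 = 4.25
  x̄ = (5.25, 4.25),  deviation x̄ - mu_0 = (5.25, 4.25) - (7, 8) = (-1.75, -3.75).

Step 2 — sample covariance matrix, S[i,j] = (1/(n-1)) · Σ_k (x_{k,i} - mean_i) · (x_{k,j} - mean_j), divisor n-1 = 3:
  S[U,U] = ((-4.25)·(-4.25) + (-0.25)·(-0.25) + (3.75)·(3.75) + (0.75)·(0.75)) / 3 = 32.75/3 = 10.9167
  S[U,V] = ((-4.25)·(3.75) + (-0.25)·(-3.25) + (3.75)·(1.75) + (0.75)·(-2.25)) / 3 = -10.25/3 = -3.4167
  S[V,V] = ((3.75)·(3.75) + (-3.25)·(-3.25) + (1.75)·(1.75) + (-2.25)·(-2.25)) / 3 = 32.75/3 = 10.9167
  S = [[10.9167, -3.4167],
 [-3.4167, 10.9167]].

Step 3 — invert S. det(S) = 10.9167·10.9167 - (-3.4167)² = 107.5.
  S^{-1} = (1/det) · [[d, -b], [-b, a]] = [[0.1016, 0.0318],
 [0.0318, 0.1016]].

Step 4 — quadratic form (x̄ - mu_0)^T · S^{-1} · (x̄ - mu_0):
  S^{-1} · (x̄ - mu_0) = (-0.2969, -0.4364),
  (x̄ - mu_0)^T · [...] = (-1.75)·(-0.2969) + (-3.75)·(-0.4364) = 2.1562.

Step 5 — scale by n: T² = 4 · 2.1562 = 8.6248.

T² ≈ 8.6248


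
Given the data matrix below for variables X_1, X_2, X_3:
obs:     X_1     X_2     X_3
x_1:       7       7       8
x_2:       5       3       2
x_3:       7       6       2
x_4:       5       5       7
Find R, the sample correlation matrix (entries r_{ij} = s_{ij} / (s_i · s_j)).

Step 1 — column means:
  mean(X_1) = (7 + 5 + 7 + 5) / 4 = 24/4 = 6
  mean(X_2) = (7 + 3 + 6 + 5) / 4 = 21/4 = 5.25
  mean(X_3) = (8 + 2 + 2 + 7) / 4 = 19/4 = 4.75

Step 2 — sample variances and covariances s[i,j] = (1/(n-1)) · Σ_k (x_{k,i} - mean_i) · (x_{k,j} - mean_j), with n-1 = 3:
  s[X_1,X_1] = ((1)·(1) + (-1)·(-1) + (1)·(1) + (-1)·(-1)) / 3 = 4/3 = 1.3333
  s[X_1,X_2] = ((1)·(1.75) + (-1)·(-2.25) + (1)·(0.75) + (-1)·(-0.25)) / 3 = 5/3 = 1.6667
  s[X_1,X_3] = ((1)·(3.25) + (-1)·(-2.75) + (1)·(-2.75) + (-1)·(2.25)) / 3 = 1/3 = 0.3333
  s[X_2,X_2] = ((1.75)·(1.75) + (-2.25)·(-2.25) + (0.75)·(0.75) + (-0.25)·(-0.25)) / 3 = 8.75/3 = 2.9167
  s[X_2,X_3] = ((1.75)·(3.25) + (-2.25)·(-2.75) + (0.75)·(-2.75) + (-0.25)·(2.25)) / 3 = 9.25/3 = 3.0833
  s[X_3,X_3] = ((3.25)·(3.25) + (-2.75)·(-2.75) + (-2.75)·(-2.75) + (2.25)·(2.25)) / 3 = 30.75/3 = 10.25
  Sample standard deviations s_i = √(s[i,i]):
  s(X_1) = √(1.3333) = 1.1547
  s(X_2) = √(2.9167) = 1.7078
  s(X_3) = √(10.25) = 3.2016

Step 3 — r_{ij} = s_{ij} / (s_i · s_j):
  r[X_1,X_1] = 1 (diagonal).
  r[X_1,X_2] = 1.6667 / (1.1547 · 1.7078) = 1.6667 / 1.972 = 0.8452
  r[X_1,X_3] = 0.3333 / (1.1547 · 3.2016) = 0.3333 / 3.6968 = 0.0902
  r[X_2,X_2] = 1 (diagonal).
  r[X_2,X_3] = 3.0833 / (1.7078 · 3.2016) = 3.0833 / 5.4677 = 0.5639
  r[X_3,X_3] = 1 (diagonal).

R is symmetric with unit diagonal. Assembling:

R = [[1, 0.8452, 0.0902],
 [0.8452, 1, 0.5639],
 [0.0902, 0.5639, 1]]
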